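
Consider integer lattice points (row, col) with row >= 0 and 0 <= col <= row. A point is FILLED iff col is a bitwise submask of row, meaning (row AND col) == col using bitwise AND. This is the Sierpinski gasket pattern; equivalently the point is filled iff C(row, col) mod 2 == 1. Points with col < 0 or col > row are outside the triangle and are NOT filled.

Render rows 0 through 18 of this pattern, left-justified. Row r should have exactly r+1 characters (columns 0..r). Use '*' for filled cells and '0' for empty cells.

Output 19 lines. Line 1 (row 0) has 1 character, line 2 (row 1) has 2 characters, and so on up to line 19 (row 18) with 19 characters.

Answer: *
**
*0*
****
*000*
**00**
*0*0*0*
********
*0000000*
**000000**
*0*00000*0*
****0000****
*000*000*000*
**00**00**00**
*0*0*0*0*0*0*0*
****************
*000000000000000*
**00000000000000**
*0*0000000000000*0*

Derivation:
r0=0: *
r1=1: **
r2=10: *0*
r3=11: ****
r4=100: *000*
r5=101: **00**
r6=110: *0*0*0*
r7=111: ********
r8=1000: *0000000*
r9=1001: **000000**
r10=1010: *0*00000*0*
r11=1011: ****0000****
r12=1100: *000*000*000*
r13=1101: **00**00**00**
r14=1110: *0*0*0*0*0*0*0*
r15=1111: ****************
r16=10000: *000000000000000*
r17=10001: **00000000000000**
r18=10010: *0*0000000000000*0*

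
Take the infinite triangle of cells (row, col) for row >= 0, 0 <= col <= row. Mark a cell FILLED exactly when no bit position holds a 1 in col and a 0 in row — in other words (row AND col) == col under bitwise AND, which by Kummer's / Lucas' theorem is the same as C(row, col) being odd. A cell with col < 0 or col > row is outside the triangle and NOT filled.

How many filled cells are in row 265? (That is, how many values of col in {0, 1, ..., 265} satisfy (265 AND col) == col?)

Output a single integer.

Answer: 8

Derivation:
265 in binary = 100001001
popcount(265) = number of 1-bits in 100001001 = 3
A col c satisfies (265 AND c) == c iff every set bit of c is also set in 265; each of the 3 set bits of 265 can independently be on or off in c.
count = 2^3 = 8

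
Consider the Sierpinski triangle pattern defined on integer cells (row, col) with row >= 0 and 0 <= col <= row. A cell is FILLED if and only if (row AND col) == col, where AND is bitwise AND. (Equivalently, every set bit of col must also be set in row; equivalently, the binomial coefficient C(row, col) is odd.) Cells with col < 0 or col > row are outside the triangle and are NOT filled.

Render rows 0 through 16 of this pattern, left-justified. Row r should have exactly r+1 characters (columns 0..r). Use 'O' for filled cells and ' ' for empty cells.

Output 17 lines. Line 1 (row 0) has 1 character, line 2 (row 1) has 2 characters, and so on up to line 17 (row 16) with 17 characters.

Answer: O
OO
O O
OOOO
O   O
OO  OO
O O O O
OOOOOOOO
O       O
OO      OO
O O     O O
OOOO    OOOO
O   O   O   O
OO  OO  OO  OO
O O O O O O O O
OOOOOOOOOOOOOOOO
O               O

Derivation:
r0=0: O
r1=1: OO
r2=10: O O
r3=11: OOOO
r4=100: O   O
r5=101: OO  OO
r6=110: O O O O
r7=111: OOOOOOOO
r8=1000: O       O
r9=1001: OO      OO
r10=1010: O O     O O
r11=1011: OOOO    OOOO
r12=1100: O   O   O   O
r13=1101: OO  OO  OO  OO
r14=1110: O O O O O O O O
r15=1111: OOOOOOOOOOOOOOOO
r16=10000: O               O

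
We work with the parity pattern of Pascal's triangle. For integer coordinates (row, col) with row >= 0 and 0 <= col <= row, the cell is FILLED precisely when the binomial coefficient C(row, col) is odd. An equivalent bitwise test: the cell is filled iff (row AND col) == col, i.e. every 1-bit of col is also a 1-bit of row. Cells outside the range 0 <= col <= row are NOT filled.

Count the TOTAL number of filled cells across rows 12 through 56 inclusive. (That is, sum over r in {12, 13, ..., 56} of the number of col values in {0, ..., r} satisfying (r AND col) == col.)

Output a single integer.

r12=1100 pc2: +4 =4
r13=1101 pc3: +8 =12
r14=1110 pc3: +8 =20
r15=1111 pc4: +16 =36
r16=10000 pc1: +2 =38
r17=10001 pc2: +4 =42
r18=10010 pc2: +4 =46
r19=10011 pc3: +8 =54
r20=10100 pc2: +4 =58
r21=10101 pc3: +8 =66
r22=10110 pc3: +8 =74
r23=10111 pc4: +16 =90
r24=11000 pc2: +4 =94
r25=11001 pc3: +8 =102
r26=11010 pc3: +8 =110
r27=11011 pc4: +16 =126
r28=11100 pc3: +8 =134
r29=11101 pc4: +16 =150
r30=11110 pc4: +16 =166
r31=11111 pc5: +32 =198
r32=100000 pc1: +2 =200
r33=100001 pc2: +4 =204
r34=100010 pc2: +4 =208
r35=100011 pc3: +8 =216
r36=100100 pc2: +4 =220
r37=100101 pc3: +8 =228
r38=100110 pc3: +8 =236
r39=100111 pc4: +16 =252
r40=101000 pc2: +4 =256
r41=101001 pc3: +8 =264
r42=101010 pc3: +8 =272
r43=101011 pc4: +16 =288
r44=101100 pc3: +8 =296
r45=101101 pc4: +16 =312
r46=101110 pc4: +16 =328
r47=101111 pc5: +32 =360
r48=110000 pc2: +4 =364
r49=110001 pc3: +8 =372
r50=110010 pc3: +8 =380
r51=110011 pc4: +16 =396
r52=110100 pc3: +8 =404
r53=110101 pc4: +16 =420
r54=110110 pc4: +16 =436
r55=110111 pc5: +32 =468
r56=111000 pc3: +8 =476

Answer: 476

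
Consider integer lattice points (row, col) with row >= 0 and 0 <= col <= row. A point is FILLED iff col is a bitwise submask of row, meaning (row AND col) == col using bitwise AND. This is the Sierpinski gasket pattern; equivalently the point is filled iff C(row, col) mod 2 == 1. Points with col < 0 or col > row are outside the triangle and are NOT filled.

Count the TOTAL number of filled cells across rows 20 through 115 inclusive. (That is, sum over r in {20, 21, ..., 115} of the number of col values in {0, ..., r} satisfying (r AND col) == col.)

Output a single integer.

r20=10100 pc2: +4 =4
r21=10101 pc3: +8 =12
r22=10110 pc3: +8 =20
r23=10111 pc4: +16 =36
r24=11000 pc2: +4 =40
r25=11001 pc3: +8 =48
r26=11010 pc3: +8 =56
r27=11011 pc4: +16 =72
r28=11100 pc3: +8 =80
r29=11101 pc4: +16 =96
r30=11110 pc4: +16 =112
r31=11111 pc5: +32 =144
r32=100000 pc1: +2 =146
r33=100001 pc2: +4 =150
r34=100010 pc2: +4 =154
r35=100011 pc3: +8 =162
r36=100100 pc2: +4 =166
r37=100101 pc3: +8 =174
r38=100110 pc3: +8 =182
r39=100111 pc4: +16 =198
r40=101000 pc2: +4 =202
r41=101001 pc3: +8 =210
r42=101010 pc3: +8 =218
r43=101011 pc4: +16 =234
r44=101100 pc3: +8 =242
r45=101101 pc4: +16 =258
r46=101110 pc4: +16 =274
r47=101111 pc5: +32 =306
r48=110000 pc2: +4 =310
r49=110001 pc3: +8 =318
r50=110010 pc3: +8 =326
r51=110011 pc4: +16 =342
r52=110100 pc3: +8 =350
r53=110101 pc4: +16 =366
r54=110110 pc4: +16 =382
r55=110111 pc5: +32 =414
r56=111000 pc3: +8 =422
r57=111001 pc4: +16 =438
r58=111010 pc4: +16 =454
r59=111011 pc5: +32 =486
r60=111100 pc4: +16 =502
r61=111101 pc5: +32 =534
r62=111110 pc5: +32 =566
r63=111111 pc6: +64 =630
r64=1000000 pc1: +2 =632
r65=1000001 pc2: +4 =636
r66=1000010 pc2: +4 =640
r67=1000011 pc3: +8 =648
r68=1000100 pc2: +4 =652
r69=1000101 pc3: +8 =660
r70=1000110 pc3: +8 =668
r71=1000111 pc4: +16 =684
r72=1001000 pc2: +4 =688
r73=1001001 pc3: +8 =696
r74=1001010 pc3: +8 =704
r75=1001011 pc4: +16 =720
r76=1001100 pc3: +8 =728
r77=1001101 pc4: +16 =744
r78=1001110 pc4: +16 =760
r79=1001111 pc5: +32 =792
r80=1010000 pc2: +4 =796
r81=1010001 pc3: +8 =804
r82=1010010 pc3: +8 =812
r83=1010011 pc4: +16 =828
r84=1010100 pc3: +8 =836
r85=1010101 pc4: +16 =852
r86=1010110 pc4: +16 =868
r87=1010111 pc5: +32 =900
r88=1011000 pc3: +8 =908
r89=1011001 pc4: +16 =924
r90=1011010 pc4: +16 =940
r91=1011011 pc5: +32 =972
r92=1011100 pc4: +16 =988
r93=1011101 pc5: +32 =1020
r94=1011110 pc5: +32 =1052
r95=1011111 pc6: +64 =1116
r96=1100000 pc2: +4 =1120
r97=1100001 pc3: +8 =1128
r98=1100010 pc3: +8 =1136
r99=1100011 pc4: +16 =1152
r100=1100100 pc3: +8 =1160
r101=1100101 pc4: +16 =1176
r102=1100110 pc4: +16 =1192
r103=1100111 pc5: +32 =1224
r104=1101000 pc3: +8 =1232
r105=1101001 pc4: +16 =1248
r106=1101010 pc4: +16 =1264
r107=1101011 pc5: +32 =1296
r108=1101100 pc4: +16 =1312
r109=1101101 pc5: +32 =1344
r110=1101110 pc5: +32 =1376
r111=1101111 pc6: +64 =1440
r112=1110000 pc3: +8 =1448
r113=1110001 pc4: +16 =1464
r114=1110010 pc4: +16 =1480
r115=1110011 pc5: +32 =1512

Answer: 1512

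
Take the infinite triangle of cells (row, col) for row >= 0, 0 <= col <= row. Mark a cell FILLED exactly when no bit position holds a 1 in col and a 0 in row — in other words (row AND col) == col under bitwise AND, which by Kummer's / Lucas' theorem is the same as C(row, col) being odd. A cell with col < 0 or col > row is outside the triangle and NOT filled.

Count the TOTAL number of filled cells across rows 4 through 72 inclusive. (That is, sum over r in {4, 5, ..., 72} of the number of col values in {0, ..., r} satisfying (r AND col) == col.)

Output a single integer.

Answer: 778

Derivation:
r4=100 pc1: +2 =2
r5=101 pc2: +4 =6
r6=110 pc2: +4 =10
r7=111 pc3: +8 =18
r8=1000 pc1: +2 =20
r9=1001 pc2: +4 =24
r10=1010 pc2: +4 =28
r11=1011 pc3: +8 =36
r12=1100 pc2: +4 =40
r13=1101 pc3: +8 =48
r14=1110 pc3: +8 =56
r15=1111 pc4: +16 =72
r16=10000 pc1: +2 =74
r17=10001 pc2: +4 =78
r18=10010 pc2: +4 =82
r19=10011 pc3: +8 =90
r20=10100 pc2: +4 =94
r21=10101 pc3: +8 =102
r22=10110 pc3: +8 =110
r23=10111 pc4: +16 =126
r24=11000 pc2: +4 =130
r25=11001 pc3: +8 =138
r26=11010 pc3: +8 =146
r27=11011 pc4: +16 =162
r28=11100 pc3: +8 =170
r29=11101 pc4: +16 =186
r30=11110 pc4: +16 =202
r31=11111 pc5: +32 =234
r32=100000 pc1: +2 =236
r33=100001 pc2: +4 =240
r34=100010 pc2: +4 =244
r35=100011 pc3: +8 =252
r36=100100 pc2: +4 =256
r37=100101 pc3: +8 =264
r38=100110 pc3: +8 =272
r39=100111 pc4: +16 =288
r40=101000 pc2: +4 =292
r41=101001 pc3: +8 =300
r42=101010 pc3: +8 =308
r43=101011 pc4: +16 =324
r44=101100 pc3: +8 =332
r45=101101 pc4: +16 =348
r46=101110 pc4: +16 =364
r47=101111 pc5: +32 =396
r48=110000 pc2: +4 =400
r49=110001 pc3: +8 =408
r50=110010 pc3: +8 =416
r51=110011 pc4: +16 =432
r52=110100 pc3: +8 =440
r53=110101 pc4: +16 =456
r54=110110 pc4: +16 =472
r55=110111 pc5: +32 =504
r56=111000 pc3: +8 =512
r57=111001 pc4: +16 =528
r58=111010 pc4: +16 =544
r59=111011 pc5: +32 =576
r60=111100 pc4: +16 =592
r61=111101 pc5: +32 =624
r62=111110 pc5: +32 =656
r63=111111 pc6: +64 =720
r64=1000000 pc1: +2 =722
r65=1000001 pc2: +4 =726
r66=1000010 pc2: +4 =730
r67=1000011 pc3: +8 =738
r68=1000100 pc2: +4 =742
r69=1000101 pc3: +8 =750
r70=1000110 pc3: +8 =758
r71=1000111 pc4: +16 =774
r72=1001000 pc2: +4 =778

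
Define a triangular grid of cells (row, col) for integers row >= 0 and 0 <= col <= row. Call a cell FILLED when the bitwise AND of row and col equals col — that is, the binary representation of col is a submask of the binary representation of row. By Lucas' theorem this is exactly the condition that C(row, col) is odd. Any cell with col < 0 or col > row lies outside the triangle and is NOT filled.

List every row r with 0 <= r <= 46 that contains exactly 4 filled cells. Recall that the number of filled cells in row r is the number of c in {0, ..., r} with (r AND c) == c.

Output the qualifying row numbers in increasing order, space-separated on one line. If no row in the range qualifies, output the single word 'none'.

Answer: 3 5 6 9 10 12 17 18 20 24 33 34 36 40

Derivation:
Row r has 2^popcount(r) filled cells, so we need popcount(r) = log2(4) = 2.
Scan r = 0..46 and keep those with exactly 2 one-bits:
r=0=0 popcount=0 -> skip
r=1=1 popcount=1 -> skip
r=2=10 popcount=1 -> skip
r=3=11 popcount=2 -> KEEP
r=4=100 popcount=1 -> skip
r=5=101 popcount=2 -> KEEP
r=6=110 popcount=2 -> KEEP
r=7=111 popcount=3 -> skip
r=8=1000 popcount=1 -> skip
r=9=1001 popcount=2 -> KEEP
r=10=1010 popcount=2 -> KEEP
r=11=1011 popcount=3 -> skip
r=12=1100 popcount=2 -> KEEP
r=13=1101 popcount=3 -> skip
r=14=1110 popcount=3 -> skip
r=15=1111 popcount=4 -> skip
r=16=10000 popcount=1 -> skip
r=17=10001 popcount=2 -> KEEP
r=18=10010 popcount=2 -> KEEP
r=19=10011 popcount=3 -> skip
r=20=10100 popcount=2 -> KEEP
r=21=10101 popcount=3 -> skip
r=22=10110 popcount=3 -> skip
r=23=10111 popcount=4 -> skip
r=24=11000 popcount=2 -> KEEP
r=25=11001 popcount=3 -> skip
r=26=11010 popcount=3 -> skip
r=27=11011 popcount=4 -> skip
r=28=11100 popcount=3 -> skip
r=29=11101 popcount=4 -> skip
r=30=11110 popcount=4 -> skip
r=31=11111 popcount=5 -> skip
r=32=100000 popcount=1 -> skip
r=33=100001 popcount=2 -> KEEP
r=34=100010 popcount=2 -> KEEP
r=35=100011 popcount=3 -> skip
r=36=100100 popcount=2 -> KEEP
r=37=100101 popcount=3 -> skip
r=38=100110 popcount=3 -> skip
r=39=100111 popcount=4 -> skip
r=40=101000 popcount=2 -> KEEP
r=41=101001 popcount=3 -> skip
r=42=101010 popcount=3 -> skip
r=43=101011 popcount=4 -> skip
r=44=101100 popcount=3 -> skip
r=45=101101 popcount=4 -> skip
r=46=101110 popcount=4 -> skip
Kept rows: 3 5 6 9 10 12 17 18 20 24 33 34 36 40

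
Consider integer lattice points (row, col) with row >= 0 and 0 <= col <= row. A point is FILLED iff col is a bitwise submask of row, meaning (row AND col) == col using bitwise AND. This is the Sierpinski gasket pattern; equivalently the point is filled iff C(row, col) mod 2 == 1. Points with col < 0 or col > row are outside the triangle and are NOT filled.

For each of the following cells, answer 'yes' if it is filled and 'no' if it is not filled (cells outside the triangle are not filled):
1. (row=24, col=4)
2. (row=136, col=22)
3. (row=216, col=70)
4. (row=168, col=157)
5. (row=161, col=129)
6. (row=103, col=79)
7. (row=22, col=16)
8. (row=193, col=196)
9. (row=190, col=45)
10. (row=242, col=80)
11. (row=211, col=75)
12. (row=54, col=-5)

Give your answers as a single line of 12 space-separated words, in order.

(24,4): row=0b11000, col=0b100, row AND col = 0b0 = 0; 0 != 4 -> empty
(136,22): row=0b10001000, col=0b10110, row AND col = 0b0 = 0; 0 != 22 -> empty
(216,70): row=0b11011000, col=0b1000110, row AND col = 0b1000000 = 64; 64 != 70 -> empty
(168,157): row=0b10101000, col=0b10011101, row AND col = 0b10001000 = 136; 136 != 157 -> empty
(161,129): row=0b10100001, col=0b10000001, row AND col = 0b10000001 = 129; 129 == 129 -> filled
(103,79): row=0b1100111, col=0b1001111, row AND col = 0b1000111 = 71; 71 != 79 -> empty
(22,16): row=0b10110, col=0b10000, row AND col = 0b10000 = 16; 16 == 16 -> filled
(193,196): col outside [0, 193] -> not filled
(190,45): row=0b10111110, col=0b101101, row AND col = 0b101100 = 44; 44 != 45 -> empty
(242,80): row=0b11110010, col=0b1010000, row AND col = 0b1010000 = 80; 80 == 80 -> filled
(211,75): row=0b11010011, col=0b1001011, row AND col = 0b1000011 = 67; 67 != 75 -> empty
(54,-5): col outside [0, 54] -> not filled

Answer: no no no no yes no yes no no yes no no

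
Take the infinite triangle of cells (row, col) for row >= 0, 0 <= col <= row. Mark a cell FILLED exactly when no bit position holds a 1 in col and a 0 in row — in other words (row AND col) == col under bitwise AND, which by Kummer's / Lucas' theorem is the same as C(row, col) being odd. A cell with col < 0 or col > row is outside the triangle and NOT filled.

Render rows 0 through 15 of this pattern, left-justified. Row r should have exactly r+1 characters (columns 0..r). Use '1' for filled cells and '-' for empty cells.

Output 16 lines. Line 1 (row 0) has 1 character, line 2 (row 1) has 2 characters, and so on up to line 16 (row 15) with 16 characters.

Answer: 1
11
1-1
1111
1---1
11--11
1-1-1-1
11111111
1-------1
11------11
1-1-----1-1
1111----1111
1---1---1---1
11--11--11--11
1-1-1-1-1-1-1-1
1111111111111111

Derivation:
r0=0: 1
r1=1: 11
r2=10: 1-1
r3=11: 1111
r4=100: 1---1
r5=101: 11--11
r6=110: 1-1-1-1
r7=111: 11111111
r8=1000: 1-------1
r9=1001: 11------11
r10=1010: 1-1-----1-1
r11=1011: 1111----1111
r12=1100: 1---1---1---1
r13=1101: 11--11--11--11
r14=1110: 1-1-1-1-1-1-1-1
r15=1111: 1111111111111111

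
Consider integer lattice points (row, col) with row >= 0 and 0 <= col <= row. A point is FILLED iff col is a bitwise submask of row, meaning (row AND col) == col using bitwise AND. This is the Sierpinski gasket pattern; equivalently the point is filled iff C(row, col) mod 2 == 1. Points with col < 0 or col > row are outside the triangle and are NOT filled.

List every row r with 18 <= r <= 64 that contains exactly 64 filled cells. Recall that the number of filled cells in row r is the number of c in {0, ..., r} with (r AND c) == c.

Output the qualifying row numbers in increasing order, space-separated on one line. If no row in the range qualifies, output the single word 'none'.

Row r has 2^popcount(r) filled cells, so we need popcount(r) = log2(64) = 6.
Scan r = 18..64 and keep those with exactly 6 one-bits:
r=18=10010 popcount=2 -> skip
r=19=10011 popcount=3 -> skip
r=20=10100 popcount=2 -> skip
r=21=10101 popcount=3 -> skip
r=22=10110 popcount=3 -> skip
r=23=10111 popcount=4 -> skip
r=24=11000 popcount=2 -> skip
r=25=11001 popcount=3 -> skip
r=26=11010 popcount=3 -> skip
r=27=11011 popcount=4 -> skip
r=28=11100 popcount=3 -> skip
r=29=11101 popcount=4 -> skip
r=30=11110 popcount=4 -> skip
r=31=11111 popcount=5 -> skip
r=32=100000 popcount=1 -> skip
r=33=100001 popcount=2 -> skip
r=34=100010 popcount=2 -> skip
r=35=100011 popcount=3 -> skip
r=36=100100 popcount=2 -> skip
r=37=100101 popcount=3 -> skip
r=38=100110 popcount=3 -> skip
r=39=100111 popcount=4 -> skip
r=40=101000 popcount=2 -> skip
r=41=101001 popcount=3 -> skip
r=42=101010 popcount=3 -> skip
r=43=101011 popcount=4 -> skip
r=44=101100 popcount=3 -> skip
r=45=101101 popcount=4 -> skip
r=46=101110 popcount=4 -> skip
r=47=101111 popcount=5 -> skip
r=48=110000 popcount=2 -> skip
r=49=110001 popcount=3 -> skip
r=50=110010 popcount=3 -> skip
r=51=110011 popcount=4 -> skip
r=52=110100 popcount=3 -> skip
r=53=110101 popcount=4 -> skip
r=54=110110 popcount=4 -> skip
r=55=110111 popcount=5 -> skip
r=56=111000 popcount=3 -> skip
r=57=111001 popcount=4 -> skip
r=58=111010 popcount=4 -> skip
r=59=111011 popcount=5 -> skip
r=60=111100 popcount=4 -> skip
r=61=111101 popcount=5 -> skip
r=62=111110 popcount=5 -> skip
r=63=111111 popcount=6 -> KEEP
r=64=1000000 popcount=1 -> skip
Kept rows: 63

Answer: 63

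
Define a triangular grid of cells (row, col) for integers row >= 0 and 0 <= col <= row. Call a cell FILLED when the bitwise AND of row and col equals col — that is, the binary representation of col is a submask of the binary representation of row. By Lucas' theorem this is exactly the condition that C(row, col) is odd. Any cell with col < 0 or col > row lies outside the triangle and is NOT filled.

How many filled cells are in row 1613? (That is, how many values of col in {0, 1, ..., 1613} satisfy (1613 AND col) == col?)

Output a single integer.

1613 in binary = 11001001101
popcount(1613) = number of 1-bits in 11001001101 = 6
A col c satisfies (1613 AND c) == c iff every set bit of c is also set in 1613; each of the 6 set bits of 1613 can independently be on or off in c.
count = 2^6 = 64

Answer: 64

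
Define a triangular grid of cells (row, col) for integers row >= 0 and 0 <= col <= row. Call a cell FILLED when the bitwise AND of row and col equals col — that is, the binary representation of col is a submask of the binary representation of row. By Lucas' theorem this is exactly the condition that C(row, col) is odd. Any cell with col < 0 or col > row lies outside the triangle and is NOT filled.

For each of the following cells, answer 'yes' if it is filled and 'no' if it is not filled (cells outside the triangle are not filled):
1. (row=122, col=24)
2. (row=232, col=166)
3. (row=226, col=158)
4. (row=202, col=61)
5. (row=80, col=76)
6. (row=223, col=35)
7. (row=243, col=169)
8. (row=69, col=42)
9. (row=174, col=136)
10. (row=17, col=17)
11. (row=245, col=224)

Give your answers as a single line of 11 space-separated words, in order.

Answer: yes no no no no no no no yes yes yes

Derivation:
(122,24): row=0b1111010, col=0b11000, row AND col = 0b11000 = 24; 24 == 24 -> filled
(232,166): row=0b11101000, col=0b10100110, row AND col = 0b10100000 = 160; 160 != 166 -> empty
(226,158): row=0b11100010, col=0b10011110, row AND col = 0b10000010 = 130; 130 != 158 -> empty
(202,61): row=0b11001010, col=0b111101, row AND col = 0b1000 = 8; 8 != 61 -> empty
(80,76): row=0b1010000, col=0b1001100, row AND col = 0b1000000 = 64; 64 != 76 -> empty
(223,35): row=0b11011111, col=0b100011, row AND col = 0b11 = 3; 3 != 35 -> empty
(243,169): row=0b11110011, col=0b10101001, row AND col = 0b10100001 = 161; 161 != 169 -> empty
(69,42): row=0b1000101, col=0b101010, row AND col = 0b0 = 0; 0 != 42 -> empty
(174,136): row=0b10101110, col=0b10001000, row AND col = 0b10001000 = 136; 136 == 136 -> filled
(17,17): row=0b10001, col=0b10001, row AND col = 0b10001 = 17; 17 == 17 -> filled
(245,224): row=0b11110101, col=0b11100000, row AND col = 0b11100000 = 224; 224 == 224 -> filled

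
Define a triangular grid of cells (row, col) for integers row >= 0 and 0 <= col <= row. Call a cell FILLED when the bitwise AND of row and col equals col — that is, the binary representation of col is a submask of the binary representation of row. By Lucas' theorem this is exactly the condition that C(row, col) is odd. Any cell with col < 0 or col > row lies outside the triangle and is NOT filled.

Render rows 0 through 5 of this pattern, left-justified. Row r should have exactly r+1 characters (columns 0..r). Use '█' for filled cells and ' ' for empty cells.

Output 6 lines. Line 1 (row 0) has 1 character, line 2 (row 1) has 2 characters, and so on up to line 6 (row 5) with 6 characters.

r0=0: █
r1=1: ██
r2=10: █ █
r3=11: ████
r4=100: █   █
r5=101: ██  ██

Answer: █
██
█ █
████
█   █
██  ██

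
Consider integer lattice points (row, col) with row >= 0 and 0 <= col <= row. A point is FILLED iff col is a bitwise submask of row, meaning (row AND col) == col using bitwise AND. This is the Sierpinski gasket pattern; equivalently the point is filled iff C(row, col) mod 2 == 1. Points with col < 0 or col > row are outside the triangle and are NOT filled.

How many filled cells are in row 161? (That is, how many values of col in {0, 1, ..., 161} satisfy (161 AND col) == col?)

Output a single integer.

Answer: 8

Derivation:
161 in binary = 10100001
popcount(161) = number of 1-bits in 10100001 = 3
A col c satisfies (161 AND c) == c iff every set bit of c is also set in 161; each of the 3 set bits of 161 can independently be on or off in c.
count = 2^3 = 8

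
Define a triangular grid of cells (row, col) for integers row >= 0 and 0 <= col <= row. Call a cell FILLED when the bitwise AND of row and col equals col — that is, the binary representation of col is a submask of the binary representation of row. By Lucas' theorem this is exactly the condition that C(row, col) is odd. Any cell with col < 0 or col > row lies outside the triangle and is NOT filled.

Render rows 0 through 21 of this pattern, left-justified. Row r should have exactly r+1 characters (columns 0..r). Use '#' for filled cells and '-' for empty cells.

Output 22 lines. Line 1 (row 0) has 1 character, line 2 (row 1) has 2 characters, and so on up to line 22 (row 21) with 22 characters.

Answer: #
##
#-#
####
#---#
##--##
#-#-#-#
########
#-------#
##------##
#-#-----#-#
####----####
#---#---#---#
##--##--##--##
#-#-#-#-#-#-#-#
################
#---------------#
##--------------##
#-#-------------#-#
####------------####
#---#-----------#---#
##--##----------##--##

Derivation:
r0=0: #
r1=1: ##
r2=10: #-#
r3=11: ####
r4=100: #---#
r5=101: ##--##
r6=110: #-#-#-#
r7=111: ########
r8=1000: #-------#
r9=1001: ##------##
r10=1010: #-#-----#-#
r11=1011: ####----####
r12=1100: #---#---#---#
r13=1101: ##--##--##--##
r14=1110: #-#-#-#-#-#-#-#
r15=1111: ################
r16=10000: #---------------#
r17=10001: ##--------------##
r18=10010: #-#-------------#-#
r19=10011: ####------------####
r20=10100: #---#-----------#---#
r21=10101: ##--##----------##--##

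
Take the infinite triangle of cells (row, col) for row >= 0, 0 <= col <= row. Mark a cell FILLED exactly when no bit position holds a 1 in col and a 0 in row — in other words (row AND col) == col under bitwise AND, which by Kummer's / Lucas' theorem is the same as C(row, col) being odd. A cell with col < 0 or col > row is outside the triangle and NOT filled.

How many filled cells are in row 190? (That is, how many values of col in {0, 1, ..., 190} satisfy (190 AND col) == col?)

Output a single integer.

190 in binary = 10111110
popcount(190) = number of 1-bits in 10111110 = 6
A col c satisfies (190 AND c) == c iff every set bit of c is also set in 190; each of the 6 set bits of 190 can independently be on or off in c.
count = 2^6 = 64

Answer: 64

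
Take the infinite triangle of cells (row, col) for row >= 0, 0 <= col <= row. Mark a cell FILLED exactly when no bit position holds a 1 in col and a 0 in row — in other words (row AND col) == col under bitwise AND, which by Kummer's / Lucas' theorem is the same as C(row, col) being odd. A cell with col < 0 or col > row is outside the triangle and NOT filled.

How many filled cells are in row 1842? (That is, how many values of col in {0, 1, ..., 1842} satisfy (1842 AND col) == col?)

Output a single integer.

1842 in binary = 11100110010
popcount(1842) = number of 1-bits in 11100110010 = 6
A col c satisfies (1842 AND c) == c iff every set bit of c is also set in 1842; each of the 6 set bits of 1842 can independently be on or off in c.
count = 2^6 = 64

Answer: 64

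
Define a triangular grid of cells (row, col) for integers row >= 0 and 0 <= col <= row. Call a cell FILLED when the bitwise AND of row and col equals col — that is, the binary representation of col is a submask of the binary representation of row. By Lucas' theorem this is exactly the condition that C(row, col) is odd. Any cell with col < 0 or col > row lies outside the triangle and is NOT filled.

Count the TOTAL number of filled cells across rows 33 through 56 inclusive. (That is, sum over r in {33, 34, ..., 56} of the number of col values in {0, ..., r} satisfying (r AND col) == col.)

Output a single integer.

Answer: 276

Derivation:
r33=100001 pc2: +4 =4
r34=100010 pc2: +4 =8
r35=100011 pc3: +8 =16
r36=100100 pc2: +4 =20
r37=100101 pc3: +8 =28
r38=100110 pc3: +8 =36
r39=100111 pc4: +16 =52
r40=101000 pc2: +4 =56
r41=101001 pc3: +8 =64
r42=101010 pc3: +8 =72
r43=101011 pc4: +16 =88
r44=101100 pc3: +8 =96
r45=101101 pc4: +16 =112
r46=101110 pc4: +16 =128
r47=101111 pc5: +32 =160
r48=110000 pc2: +4 =164
r49=110001 pc3: +8 =172
r50=110010 pc3: +8 =180
r51=110011 pc4: +16 =196
r52=110100 pc3: +8 =204
r53=110101 pc4: +16 =220
r54=110110 pc4: +16 =236
r55=110111 pc5: +32 =268
r56=111000 pc3: +8 =276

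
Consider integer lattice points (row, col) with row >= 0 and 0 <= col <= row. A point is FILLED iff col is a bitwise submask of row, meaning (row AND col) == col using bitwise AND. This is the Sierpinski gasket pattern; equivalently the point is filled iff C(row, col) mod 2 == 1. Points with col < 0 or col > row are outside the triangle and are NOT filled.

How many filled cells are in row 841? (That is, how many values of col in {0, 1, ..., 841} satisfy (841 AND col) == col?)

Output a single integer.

Answer: 32

Derivation:
841 in binary = 1101001001
popcount(841) = number of 1-bits in 1101001001 = 5
A col c satisfies (841 AND c) == c iff every set bit of c is also set in 841; each of the 5 set bits of 841 can independently be on or off in c.
count = 2^5 = 32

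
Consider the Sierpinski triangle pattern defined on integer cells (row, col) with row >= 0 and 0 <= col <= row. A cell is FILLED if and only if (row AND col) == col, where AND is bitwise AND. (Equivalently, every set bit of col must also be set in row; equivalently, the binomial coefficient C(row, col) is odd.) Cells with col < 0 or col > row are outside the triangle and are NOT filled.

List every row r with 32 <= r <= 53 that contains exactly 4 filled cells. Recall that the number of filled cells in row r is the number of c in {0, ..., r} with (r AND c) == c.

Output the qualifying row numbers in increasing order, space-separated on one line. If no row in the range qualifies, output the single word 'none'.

Answer: 33 34 36 40 48

Derivation:
Row r has 2^popcount(r) filled cells, so we need popcount(r) = log2(4) = 2.
Scan r = 32..53 and keep those with exactly 2 one-bits:
r=32=100000 popcount=1 -> skip
r=33=100001 popcount=2 -> KEEP
r=34=100010 popcount=2 -> KEEP
r=35=100011 popcount=3 -> skip
r=36=100100 popcount=2 -> KEEP
r=37=100101 popcount=3 -> skip
r=38=100110 popcount=3 -> skip
r=39=100111 popcount=4 -> skip
r=40=101000 popcount=2 -> KEEP
r=41=101001 popcount=3 -> skip
r=42=101010 popcount=3 -> skip
r=43=101011 popcount=4 -> skip
r=44=101100 popcount=3 -> skip
r=45=101101 popcount=4 -> skip
r=46=101110 popcount=4 -> skip
r=47=101111 popcount=5 -> skip
r=48=110000 popcount=2 -> KEEP
r=49=110001 popcount=3 -> skip
r=50=110010 popcount=3 -> skip
r=51=110011 popcount=4 -> skip
r=52=110100 popcount=3 -> skip
r=53=110101 popcount=4 -> skip
Kept rows: 33 34 36 40 48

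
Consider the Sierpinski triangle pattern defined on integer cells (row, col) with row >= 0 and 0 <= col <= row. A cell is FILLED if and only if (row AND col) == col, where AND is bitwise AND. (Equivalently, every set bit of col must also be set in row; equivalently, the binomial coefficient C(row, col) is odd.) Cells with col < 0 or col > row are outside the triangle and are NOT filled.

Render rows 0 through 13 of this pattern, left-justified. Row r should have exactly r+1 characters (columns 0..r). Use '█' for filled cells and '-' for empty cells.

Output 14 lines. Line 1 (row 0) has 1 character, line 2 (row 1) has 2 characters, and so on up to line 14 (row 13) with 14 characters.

Answer: █
██
█-█
████
█---█
██--██
█-█-█-█
████████
█-------█
██------██
█-█-----█-█
████----████
█---█---█---█
██--██--██--██

Derivation:
r0=0: █
r1=1: ██
r2=10: █-█
r3=11: ████
r4=100: █---█
r5=101: ██--██
r6=110: █-█-█-█
r7=111: ████████
r8=1000: █-------█
r9=1001: ██------██
r10=1010: █-█-----█-█
r11=1011: ████----████
r12=1100: █---█---█---█
r13=1101: ██--██--██--██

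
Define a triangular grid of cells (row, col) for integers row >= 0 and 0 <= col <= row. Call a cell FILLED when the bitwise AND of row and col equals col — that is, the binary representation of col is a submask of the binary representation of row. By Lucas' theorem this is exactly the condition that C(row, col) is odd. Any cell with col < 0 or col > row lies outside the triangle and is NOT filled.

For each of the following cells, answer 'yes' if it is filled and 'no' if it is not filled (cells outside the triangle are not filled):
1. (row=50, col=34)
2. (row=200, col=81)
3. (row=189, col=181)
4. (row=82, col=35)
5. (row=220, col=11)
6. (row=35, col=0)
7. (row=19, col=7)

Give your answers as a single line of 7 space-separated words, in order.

(50,34): row=0b110010, col=0b100010, row AND col = 0b100010 = 34; 34 == 34 -> filled
(200,81): row=0b11001000, col=0b1010001, row AND col = 0b1000000 = 64; 64 != 81 -> empty
(189,181): row=0b10111101, col=0b10110101, row AND col = 0b10110101 = 181; 181 == 181 -> filled
(82,35): row=0b1010010, col=0b100011, row AND col = 0b10 = 2; 2 != 35 -> empty
(220,11): row=0b11011100, col=0b1011, row AND col = 0b1000 = 8; 8 != 11 -> empty
(35,0): row=0b100011, col=0b0, row AND col = 0b0 = 0; 0 == 0 -> filled
(19,7): row=0b10011, col=0b111, row AND col = 0b11 = 3; 3 != 7 -> empty

Answer: yes no yes no no yes no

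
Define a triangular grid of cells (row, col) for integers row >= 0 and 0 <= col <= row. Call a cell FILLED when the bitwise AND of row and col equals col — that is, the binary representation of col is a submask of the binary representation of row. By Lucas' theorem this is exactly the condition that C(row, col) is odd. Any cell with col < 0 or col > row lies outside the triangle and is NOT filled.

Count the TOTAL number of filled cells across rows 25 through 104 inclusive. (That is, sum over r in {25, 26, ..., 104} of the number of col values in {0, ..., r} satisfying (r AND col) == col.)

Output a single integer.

r25=11001 pc3: +8 =8
r26=11010 pc3: +8 =16
r27=11011 pc4: +16 =32
r28=11100 pc3: +8 =40
r29=11101 pc4: +16 =56
r30=11110 pc4: +16 =72
r31=11111 pc5: +32 =104
r32=100000 pc1: +2 =106
r33=100001 pc2: +4 =110
r34=100010 pc2: +4 =114
r35=100011 pc3: +8 =122
r36=100100 pc2: +4 =126
r37=100101 pc3: +8 =134
r38=100110 pc3: +8 =142
r39=100111 pc4: +16 =158
r40=101000 pc2: +4 =162
r41=101001 pc3: +8 =170
r42=101010 pc3: +8 =178
r43=101011 pc4: +16 =194
r44=101100 pc3: +8 =202
r45=101101 pc4: +16 =218
r46=101110 pc4: +16 =234
r47=101111 pc5: +32 =266
r48=110000 pc2: +4 =270
r49=110001 pc3: +8 =278
r50=110010 pc3: +8 =286
r51=110011 pc4: +16 =302
r52=110100 pc3: +8 =310
r53=110101 pc4: +16 =326
r54=110110 pc4: +16 =342
r55=110111 pc5: +32 =374
r56=111000 pc3: +8 =382
r57=111001 pc4: +16 =398
r58=111010 pc4: +16 =414
r59=111011 pc5: +32 =446
r60=111100 pc4: +16 =462
r61=111101 pc5: +32 =494
r62=111110 pc5: +32 =526
r63=111111 pc6: +64 =590
r64=1000000 pc1: +2 =592
r65=1000001 pc2: +4 =596
r66=1000010 pc2: +4 =600
r67=1000011 pc3: +8 =608
r68=1000100 pc2: +4 =612
r69=1000101 pc3: +8 =620
r70=1000110 pc3: +8 =628
r71=1000111 pc4: +16 =644
r72=1001000 pc2: +4 =648
r73=1001001 pc3: +8 =656
r74=1001010 pc3: +8 =664
r75=1001011 pc4: +16 =680
r76=1001100 pc3: +8 =688
r77=1001101 pc4: +16 =704
r78=1001110 pc4: +16 =720
r79=1001111 pc5: +32 =752
r80=1010000 pc2: +4 =756
r81=1010001 pc3: +8 =764
r82=1010010 pc3: +8 =772
r83=1010011 pc4: +16 =788
r84=1010100 pc3: +8 =796
r85=1010101 pc4: +16 =812
r86=1010110 pc4: +16 =828
r87=1010111 pc5: +32 =860
r88=1011000 pc3: +8 =868
r89=1011001 pc4: +16 =884
r90=1011010 pc4: +16 =900
r91=1011011 pc5: +32 =932
r92=1011100 pc4: +16 =948
r93=1011101 pc5: +32 =980
r94=1011110 pc5: +32 =1012
r95=1011111 pc6: +64 =1076
r96=1100000 pc2: +4 =1080
r97=1100001 pc3: +8 =1088
r98=1100010 pc3: +8 =1096
r99=1100011 pc4: +16 =1112
r100=1100100 pc3: +8 =1120
r101=1100101 pc4: +16 =1136
r102=1100110 pc4: +16 =1152
r103=1100111 pc5: +32 =1184
r104=1101000 pc3: +8 =1192

Answer: 1192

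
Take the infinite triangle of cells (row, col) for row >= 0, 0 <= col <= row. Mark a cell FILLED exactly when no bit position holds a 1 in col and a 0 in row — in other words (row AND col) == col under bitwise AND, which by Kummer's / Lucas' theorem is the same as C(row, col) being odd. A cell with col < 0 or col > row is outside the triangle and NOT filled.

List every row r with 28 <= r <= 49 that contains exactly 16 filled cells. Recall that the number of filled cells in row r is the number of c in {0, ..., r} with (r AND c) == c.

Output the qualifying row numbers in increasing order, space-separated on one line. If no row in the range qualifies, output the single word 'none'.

Row r has 2^popcount(r) filled cells, so we need popcount(r) = log2(16) = 4.
Scan r = 28..49 and keep those with exactly 4 one-bits:
r=28=11100 popcount=3 -> skip
r=29=11101 popcount=4 -> KEEP
r=30=11110 popcount=4 -> KEEP
r=31=11111 popcount=5 -> skip
r=32=100000 popcount=1 -> skip
r=33=100001 popcount=2 -> skip
r=34=100010 popcount=2 -> skip
r=35=100011 popcount=3 -> skip
r=36=100100 popcount=2 -> skip
r=37=100101 popcount=3 -> skip
r=38=100110 popcount=3 -> skip
r=39=100111 popcount=4 -> KEEP
r=40=101000 popcount=2 -> skip
r=41=101001 popcount=3 -> skip
r=42=101010 popcount=3 -> skip
r=43=101011 popcount=4 -> KEEP
r=44=101100 popcount=3 -> skip
r=45=101101 popcount=4 -> KEEP
r=46=101110 popcount=4 -> KEEP
r=47=101111 popcount=5 -> skip
r=48=110000 popcount=2 -> skip
r=49=110001 popcount=3 -> skip
Kept rows: 29 30 39 43 45 46

Answer: 29 30 39 43 45 46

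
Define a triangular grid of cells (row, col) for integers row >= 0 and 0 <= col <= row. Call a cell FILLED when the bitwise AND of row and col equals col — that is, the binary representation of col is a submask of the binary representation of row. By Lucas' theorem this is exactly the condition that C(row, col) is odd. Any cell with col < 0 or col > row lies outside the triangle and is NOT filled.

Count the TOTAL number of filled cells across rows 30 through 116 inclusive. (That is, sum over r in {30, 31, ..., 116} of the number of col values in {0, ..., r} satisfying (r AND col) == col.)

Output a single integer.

r30=11110 pc4: +16 =16
r31=11111 pc5: +32 =48
r32=100000 pc1: +2 =50
r33=100001 pc2: +4 =54
r34=100010 pc2: +4 =58
r35=100011 pc3: +8 =66
r36=100100 pc2: +4 =70
r37=100101 pc3: +8 =78
r38=100110 pc3: +8 =86
r39=100111 pc4: +16 =102
r40=101000 pc2: +4 =106
r41=101001 pc3: +8 =114
r42=101010 pc3: +8 =122
r43=101011 pc4: +16 =138
r44=101100 pc3: +8 =146
r45=101101 pc4: +16 =162
r46=101110 pc4: +16 =178
r47=101111 pc5: +32 =210
r48=110000 pc2: +4 =214
r49=110001 pc3: +8 =222
r50=110010 pc3: +8 =230
r51=110011 pc4: +16 =246
r52=110100 pc3: +8 =254
r53=110101 pc4: +16 =270
r54=110110 pc4: +16 =286
r55=110111 pc5: +32 =318
r56=111000 pc3: +8 =326
r57=111001 pc4: +16 =342
r58=111010 pc4: +16 =358
r59=111011 pc5: +32 =390
r60=111100 pc4: +16 =406
r61=111101 pc5: +32 =438
r62=111110 pc5: +32 =470
r63=111111 pc6: +64 =534
r64=1000000 pc1: +2 =536
r65=1000001 pc2: +4 =540
r66=1000010 pc2: +4 =544
r67=1000011 pc3: +8 =552
r68=1000100 pc2: +4 =556
r69=1000101 pc3: +8 =564
r70=1000110 pc3: +8 =572
r71=1000111 pc4: +16 =588
r72=1001000 pc2: +4 =592
r73=1001001 pc3: +8 =600
r74=1001010 pc3: +8 =608
r75=1001011 pc4: +16 =624
r76=1001100 pc3: +8 =632
r77=1001101 pc4: +16 =648
r78=1001110 pc4: +16 =664
r79=1001111 pc5: +32 =696
r80=1010000 pc2: +4 =700
r81=1010001 pc3: +8 =708
r82=1010010 pc3: +8 =716
r83=1010011 pc4: +16 =732
r84=1010100 pc3: +8 =740
r85=1010101 pc4: +16 =756
r86=1010110 pc4: +16 =772
r87=1010111 pc5: +32 =804
r88=1011000 pc3: +8 =812
r89=1011001 pc4: +16 =828
r90=1011010 pc4: +16 =844
r91=1011011 pc5: +32 =876
r92=1011100 pc4: +16 =892
r93=1011101 pc5: +32 =924
r94=1011110 pc5: +32 =956
r95=1011111 pc6: +64 =1020
r96=1100000 pc2: +4 =1024
r97=1100001 pc3: +8 =1032
r98=1100010 pc3: +8 =1040
r99=1100011 pc4: +16 =1056
r100=1100100 pc3: +8 =1064
r101=1100101 pc4: +16 =1080
r102=1100110 pc4: +16 =1096
r103=1100111 pc5: +32 =1128
r104=1101000 pc3: +8 =1136
r105=1101001 pc4: +16 =1152
r106=1101010 pc4: +16 =1168
r107=1101011 pc5: +32 =1200
r108=1101100 pc4: +16 =1216
r109=1101101 pc5: +32 =1248
r110=1101110 pc5: +32 =1280
r111=1101111 pc6: +64 =1344
r112=1110000 pc3: +8 =1352
r113=1110001 pc4: +16 =1368
r114=1110010 pc4: +16 =1384
r115=1110011 pc5: +32 =1416
r116=1110100 pc4: +16 =1432

Answer: 1432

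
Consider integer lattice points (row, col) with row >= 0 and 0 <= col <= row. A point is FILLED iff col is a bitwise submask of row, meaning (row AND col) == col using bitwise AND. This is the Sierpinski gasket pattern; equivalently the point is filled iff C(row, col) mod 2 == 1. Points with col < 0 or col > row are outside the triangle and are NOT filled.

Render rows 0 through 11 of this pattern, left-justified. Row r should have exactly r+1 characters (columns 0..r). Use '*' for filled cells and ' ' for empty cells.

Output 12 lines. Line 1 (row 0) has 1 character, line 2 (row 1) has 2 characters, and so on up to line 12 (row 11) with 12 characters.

r0=0: *
r1=1: **
r2=10: * *
r3=11: ****
r4=100: *   *
r5=101: **  **
r6=110: * * * *
r7=111: ********
r8=1000: *       *
r9=1001: **      **
r10=1010: * *     * *
r11=1011: ****    ****

Answer: *
**
* *
****
*   *
**  **
* * * *
********
*       *
**      **
* *     * *
****    ****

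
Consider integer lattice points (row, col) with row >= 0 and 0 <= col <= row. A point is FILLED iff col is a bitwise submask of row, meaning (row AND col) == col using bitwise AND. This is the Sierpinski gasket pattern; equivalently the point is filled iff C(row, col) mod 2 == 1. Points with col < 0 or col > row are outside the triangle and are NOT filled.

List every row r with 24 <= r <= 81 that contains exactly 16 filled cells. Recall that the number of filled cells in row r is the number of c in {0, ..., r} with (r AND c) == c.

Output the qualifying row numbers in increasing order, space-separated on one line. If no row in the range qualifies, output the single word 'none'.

Answer: 27 29 30 39 43 45 46 51 53 54 57 58 60 71 75 77 78

Derivation:
Row r has 2^popcount(r) filled cells, so we need popcount(r) = log2(16) = 4.
Scan r = 24..81 and keep those with exactly 4 one-bits:
r=24=11000 popcount=2 -> skip
r=25=11001 popcount=3 -> skip
r=26=11010 popcount=3 -> skip
r=27=11011 popcount=4 -> KEEP
r=28=11100 popcount=3 -> skip
r=29=11101 popcount=4 -> KEEP
r=30=11110 popcount=4 -> KEEP
r=31=11111 popcount=5 -> skip
r=32=100000 popcount=1 -> skip
r=33=100001 popcount=2 -> skip
r=34=100010 popcount=2 -> skip
r=35=100011 popcount=3 -> skip
r=36=100100 popcount=2 -> skip
r=37=100101 popcount=3 -> skip
r=38=100110 popcount=3 -> skip
r=39=100111 popcount=4 -> KEEP
r=40=101000 popcount=2 -> skip
r=41=101001 popcount=3 -> skip
r=42=101010 popcount=3 -> skip
r=43=101011 popcount=4 -> KEEP
r=44=101100 popcount=3 -> skip
r=45=101101 popcount=4 -> KEEP
r=46=101110 popcount=4 -> KEEP
r=47=101111 popcount=5 -> skip
r=48=110000 popcount=2 -> skip
r=49=110001 popcount=3 -> skip
r=50=110010 popcount=3 -> skip
r=51=110011 popcount=4 -> KEEP
r=52=110100 popcount=3 -> skip
r=53=110101 popcount=4 -> KEEP
r=54=110110 popcount=4 -> KEEP
r=55=110111 popcount=5 -> skip
r=56=111000 popcount=3 -> skip
r=57=111001 popcount=4 -> KEEP
r=58=111010 popcount=4 -> KEEP
r=59=111011 popcount=5 -> skip
r=60=111100 popcount=4 -> KEEP
r=61=111101 popcount=5 -> skip
r=62=111110 popcount=5 -> skip
r=63=111111 popcount=6 -> skip
r=64=1000000 popcount=1 -> skip
r=65=1000001 popcount=2 -> skip
r=66=1000010 popcount=2 -> skip
r=67=1000011 popcount=3 -> skip
r=68=1000100 popcount=2 -> skip
r=69=1000101 popcount=3 -> skip
r=70=1000110 popcount=3 -> skip
r=71=1000111 popcount=4 -> KEEP
r=72=1001000 popcount=2 -> skip
r=73=1001001 popcount=3 -> skip
r=74=1001010 popcount=3 -> skip
r=75=1001011 popcount=4 -> KEEP
r=76=1001100 popcount=3 -> skip
r=77=1001101 popcount=4 -> KEEP
r=78=1001110 popcount=4 -> KEEP
r=79=1001111 popcount=5 -> skip
r=80=1010000 popcount=2 -> skip
r=81=1010001 popcount=3 -> skip
Kept rows: 27 29 30 39 43 45 46 51 53 54 57 58 60 71 75 77 78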